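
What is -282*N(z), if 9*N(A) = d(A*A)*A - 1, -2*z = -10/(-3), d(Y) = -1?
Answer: -188/9 ≈ -20.889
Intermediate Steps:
z = -5/3 (z = -(-5)/(-3) = -(-5)*(-1)/3 = -½*10/3 = -5/3 ≈ -1.6667)
N(A) = -⅑ - A/9 (N(A) = (-A - 1)/9 = (-1 - A)/9 = -⅑ - A/9)
-282*N(z) = -282*(-⅑ - ⅑*(-5/3)) = -282*(-⅑ + 5/27) = -282*2/27 = -188/9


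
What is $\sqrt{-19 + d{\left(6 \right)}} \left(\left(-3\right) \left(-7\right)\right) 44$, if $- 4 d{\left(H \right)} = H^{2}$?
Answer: $1848 i \sqrt{7} \approx 4889.4 i$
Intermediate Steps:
$d{\left(H \right)} = - \frac{H^{2}}{4}$
$\sqrt{-19 + d{\left(6 \right)}} \left(\left(-3\right) \left(-7\right)\right) 44 = \sqrt{-19 - \frac{6^{2}}{4}} \left(\left(-3\right) \left(-7\right)\right) 44 = \sqrt{-19 - 9} \cdot 21 \cdot 44 = \sqrt{-28} \cdot 21 \cdot 44 = 2 i \sqrt{7} \cdot 21 \cdot 44 = 42 i \sqrt{7} \cdot 44 = 1848 i \sqrt{7}$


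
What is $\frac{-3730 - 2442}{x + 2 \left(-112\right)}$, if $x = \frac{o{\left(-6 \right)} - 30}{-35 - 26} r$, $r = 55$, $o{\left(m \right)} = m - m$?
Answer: $\frac{188246}{6007} \approx 31.338$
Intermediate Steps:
$o{\left(m \right)} = 0$
$x = \frac{1650}{61}$ ($x = \frac{0 - 30}{-35 - 26} \cdot 55 = - \frac{30}{-61} \cdot 55 = \left(-30\right) \left(- \frac{1}{61}\right) 55 = \frac{30}{61} \cdot 55 = \frac{1650}{61} \approx 27.049$)
$\frac{-3730 - 2442}{x + 2 \left(-112\right)} = \frac{-3730 - 2442}{\frac{1650}{61} + 2 \left(-112\right)} = - \frac{6172}{\frac{1650}{61} - 224} = - \frac{6172}{- \frac{12014}{61}} = \left(-6172\right) \left(- \frac{61}{12014}\right) = \frac{188246}{6007}$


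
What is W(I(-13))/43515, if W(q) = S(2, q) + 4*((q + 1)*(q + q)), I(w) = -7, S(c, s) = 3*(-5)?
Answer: 107/14505 ≈ 0.0073768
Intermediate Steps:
S(c, s) = -15
W(q) = -15 + 8*q*(1 + q) (W(q) = -15 + 4*((q + 1)*(q + q)) = -15 + 4*((1 + q)*(2*q)) = -15 + 4*(2*q*(1 + q)) = -15 + 8*q*(1 + q))
W(I(-13))/43515 = (-15 + 8*(-7) + 8*(-7)**2)/43515 = (-15 - 56 + 8*49)*(1/43515) = (-15 - 56 + 392)*(1/43515) = 321*(1/43515) = 107/14505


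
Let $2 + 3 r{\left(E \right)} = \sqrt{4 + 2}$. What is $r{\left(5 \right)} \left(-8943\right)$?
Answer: $5962 - 2981 \sqrt{6} \approx -1339.9$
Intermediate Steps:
$r{\left(E \right)} = - \frac{2}{3} + \frac{\sqrt{6}}{3}$ ($r{\left(E \right)} = - \frac{2}{3} + \frac{\sqrt{4 + 2}}{3} = - \frac{2}{3} + \frac{\sqrt{6}}{3}$)
$r{\left(5 \right)} \left(-8943\right) = \left(- \frac{2}{3} + \frac{\sqrt{6}}{3}\right) \left(-8943\right) = 5962 - 2981 \sqrt{6}$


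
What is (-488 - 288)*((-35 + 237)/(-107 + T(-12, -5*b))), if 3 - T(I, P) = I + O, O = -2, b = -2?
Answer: 78376/45 ≈ 1741.7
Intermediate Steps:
T(I, P) = 5 - I (T(I, P) = 3 - (I - 2) = 3 - (-2 + I) = 3 + (2 - I) = 5 - I)
(-488 - 288)*((-35 + 237)/(-107 + T(-12, -5*b))) = (-488 - 288)*((-35 + 237)/(-107 + (5 - 1*(-12)))) = -156752/(-107 + (5 + 12)) = -156752/(-107 + 17) = -156752/(-90) = -156752*(-1)/90 = -776*(-101/45) = 78376/45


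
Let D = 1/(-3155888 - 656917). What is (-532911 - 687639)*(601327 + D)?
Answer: -186560464730080580/254187 ≈ -7.3395e+11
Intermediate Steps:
D = -1/3812805 (D = 1/(-3812805) = -1/3812805 ≈ -2.6227e-7)
(-532911 - 687639)*(601327 + D) = (-532911 - 687639)*(601327 - 1/3812805) = -1220550*2292742592234/3812805 = -186560464730080580/254187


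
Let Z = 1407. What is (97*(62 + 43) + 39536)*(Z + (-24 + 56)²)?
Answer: 120871751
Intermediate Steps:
(97*(62 + 43) + 39536)*(Z + (-24 + 56)²) = (97*(62 + 43) + 39536)*(1407 + (-24 + 56)²) = (97*105 + 39536)*(1407 + 32²) = (10185 + 39536)*(1407 + 1024) = 49721*2431 = 120871751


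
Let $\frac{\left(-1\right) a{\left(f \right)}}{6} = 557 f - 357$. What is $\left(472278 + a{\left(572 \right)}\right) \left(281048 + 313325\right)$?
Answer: $-854235253092$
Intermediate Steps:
$a{\left(f \right)} = 2142 - 3342 f$ ($a{\left(f \right)} = - 6 \left(557 f - 357\right) = - 6 \left(-357 + 557 f\right) = 2142 - 3342 f$)
$\left(472278 + a{\left(572 \right)}\right) \left(281048 + 313325\right) = \left(472278 + \left(2142 - 1911624\right)\right) \left(281048 + 313325\right) = \left(472278 + \left(2142 - 1911624\right)\right) 594373 = \left(472278 - 1909482\right) 594373 = \left(-1437204\right) 594373 = -854235253092$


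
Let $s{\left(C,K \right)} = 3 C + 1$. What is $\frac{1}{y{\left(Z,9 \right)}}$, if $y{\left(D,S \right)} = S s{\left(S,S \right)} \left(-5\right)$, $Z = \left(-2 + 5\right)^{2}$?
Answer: $- \frac{1}{1260} \approx -0.00079365$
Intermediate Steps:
$Z = 9$ ($Z = 3^{2} = 9$)
$s{\left(C,K \right)} = 1 + 3 C$
$y{\left(D,S \right)} = - 5 S \left(1 + 3 S\right)$ ($y{\left(D,S \right)} = S \left(1 + 3 S\right) \left(-5\right) = - 5 S \left(1 + 3 S\right)$)
$\frac{1}{y{\left(Z,9 \right)}} = \frac{1}{\left(-5\right) 9 \left(1 + 3 \cdot 9\right)} = \frac{1}{\left(-5\right) 9 \left(1 + 27\right)} = \frac{1}{\left(-5\right) 9 \cdot 28} = \frac{1}{-1260} = - \frac{1}{1260}$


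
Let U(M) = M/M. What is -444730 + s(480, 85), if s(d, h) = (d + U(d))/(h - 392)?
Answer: -136532591/307 ≈ -4.4473e+5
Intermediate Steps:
U(M) = 1
s(d, h) = (1 + d)/(-392 + h) (s(d, h) = (d + 1)/(h - 392) = (1 + d)/(-392 + h))
-444730 + s(480, 85) = -444730 + (1 + 480)/(-392 + 85) = -444730 + 481/(-307) = -444730 - 1/307*481 = -444730 - 481/307 = -136532591/307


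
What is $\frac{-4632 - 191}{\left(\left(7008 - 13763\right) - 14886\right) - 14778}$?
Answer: $\frac{4823}{36419} \approx 0.13243$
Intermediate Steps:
$\frac{-4632 - 191}{\left(\left(7008 - 13763\right) - 14886\right) - 14778} = - \frac{4823}{\left(-6755 - 14886\right) - 14778} = - \frac{4823}{-21641 - 14778} = - \frac{4823}{-36419} = \left(-4823\right) \left(- \frac{1}{36419}\right) = \frac{4823}{36419}$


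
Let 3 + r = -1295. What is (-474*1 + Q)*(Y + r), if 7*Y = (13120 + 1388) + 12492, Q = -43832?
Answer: -793697684/7 ≈ -1.1339e+8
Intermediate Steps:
r = -1298 (r = -3 - 1295 = -1298)
Y = 27000/7 (Y = ((13120 + 1388) + 12492)/7 = (14508 + 12492)/7 = (⅐)*27000 = 27000/7 ≈ 3857.1)
(-474*1 + Q)*(Y + r) = (-474*1 - 43832)*(27000/7 - 1298) = (-474 - 43832)*(17914/7) = -44306*17914/7 = -793697684/7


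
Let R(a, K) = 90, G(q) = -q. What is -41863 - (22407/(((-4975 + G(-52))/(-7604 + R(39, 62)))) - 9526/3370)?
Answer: -210312618482/2765085 ≈ -76060.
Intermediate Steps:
-41863 - (22407/(((-4975 + G(-52))/(-7604 + R(39, 62)))) - 9526/3370) = -41863 - (22407/(((-4975 - 1*(-52))/(-7604 + 90))) - 9526/3370) = -41863 - (22407/(((-4975 + 52)/(-7514))) - 9526*1/3370) = -41863 - (22407/((-4923*(-1/7514))) - 4763/1685) = -41863 - (22407/(4923/7514) - 4763/1685) = -41863 - (22407*(7514/4923) - 4763/1685) = -41863 - (56122066/1641 - 4763/1685) = -41863 - 1*94557865127/2765085 = -41863 - 94557865127/2765085 = -210312618482/2765085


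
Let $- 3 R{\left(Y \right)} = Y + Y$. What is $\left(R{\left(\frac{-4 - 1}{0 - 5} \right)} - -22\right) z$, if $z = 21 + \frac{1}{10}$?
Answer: $\frac{6752}{15} \approx 450.13$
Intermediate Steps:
$z = \frac{211}{10}$ ($z = 21 + \frac{1}{10} = \frac{211}{10} \approx 21.1$)
$R{\left(Y \right)} = - \frac{2 Y}{3}$ ($R{\left(Y \right)} = - \frac{Y + Y}{3} = - \frac{2 Y}{3}$)
$\left(R{\left(\frac{-4 - 1}{0 - 5} \right)} - -22\right) z = \left(- \frac{2 \frac{-4 - 1}{0 - 5}}{3} - -22\right) \frac{211}{10} = \left(- \frac{2 \left(- \frac{5}{-5}\right)}{3} + 22\right) \frac{211}{10} = \left(- \frac{2 \left(\left(-5\right) \left(- \frac{1}{5}\right)\right)}{3} + 22\right) \frac{211}{10} = \left(\left(- \frac{2}{3}\right) 1 + 22\right) \frac{211}{10} = \left(- \frac{2}{3} + 22\right) \frac{211}{10} = \frac{64}{3} \cdot \frac{211}{10} = \frac{6752}{15}$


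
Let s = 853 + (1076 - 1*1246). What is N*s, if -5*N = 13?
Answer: -8879/5 ≈ -1775.8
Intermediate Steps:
s = 683 (s = 853 + (1076 - 1246) = 853 - 170 = 683)
N = -13/5 (N = -1/5*13 = -13/5 ≈ -2.6000)
N*s = -13/5*683 = -8879/5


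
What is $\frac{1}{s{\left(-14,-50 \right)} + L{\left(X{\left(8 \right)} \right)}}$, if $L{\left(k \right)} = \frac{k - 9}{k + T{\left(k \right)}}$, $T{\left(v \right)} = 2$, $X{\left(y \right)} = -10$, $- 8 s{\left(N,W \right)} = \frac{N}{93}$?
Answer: $\frac{744}{1781} \approx 0.41774$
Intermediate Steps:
$s{\left(N,W \right)} = - \frac{N}{744}$ ($s{\left(N,W \right)} = - \frac{N \frac{1}{93}}{8} = - \frac{\frac{1}{93} N}{8} = - \frac{N}{744}$)
$L{\left(k \right)} = \frac{-9 + k}{2 + k}$ ($L{\left(k \right)} = \frac{k - 9}{k + 2} = \frac{-9 + k}{2 + k}$)
$\frac{1}{s{\left(-14,-50 \right)} + L{\left(X{\left(8 \right)} \right)}} = \frac{1}{\left(- \frac{1}{744}\right) \left(-14\right) + \frac{-9 - 10}{2 - 10}} = \frac{1}{\frac{7}{372} + \frac{1}{-8} \left(-19\right)} = \frac{1}{\frac{7}{372} - - \frac{19}{8}} = \frac{1}{\frac{7}{372} + \frac{19}{8}} = \frac{1}{\frac{1781}{744}} = \frac{744}{1781}$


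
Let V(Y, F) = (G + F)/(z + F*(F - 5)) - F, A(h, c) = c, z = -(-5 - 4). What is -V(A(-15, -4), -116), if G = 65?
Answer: -1629169/14045 ≈ -116.00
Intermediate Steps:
z = 9 (z = -1*(-9) = 9)
V(Y, F) = -F + (65 + F)/(9 + F*(-5 + F)) (V(Y, F) = (65 + F)/(9 + F*(F - 5)) - F = (65 + F)/(9 + F*(-5 + F)) - F = -F + (65 + F)/(9 + F*(-5 + F)))
-V(A(-15, -4), -116) = -(65 - 1*(-116)³ - 8*(-116) + 5*(-116)²)/(9 + (-116)² - 5*(-116)) = -(65 - 1*(-1560896) + 928 + 5*13456)/(9 + 13456 + 580) = -(65 + 1560896 + 928 + 67280)/14045 = -1629169/14045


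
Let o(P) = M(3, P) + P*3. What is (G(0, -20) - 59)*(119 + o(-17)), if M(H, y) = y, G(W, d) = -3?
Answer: -3162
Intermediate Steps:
o(P) = 4*P (o(P) = P + P*3 = P + 3*P = 4*P)
(G(0, -20) - 59)*(119 + o(-17)) = (-3 - 59)*(119 + 4*(-17)) = -62*(119 - 68) = -62*51 = -3162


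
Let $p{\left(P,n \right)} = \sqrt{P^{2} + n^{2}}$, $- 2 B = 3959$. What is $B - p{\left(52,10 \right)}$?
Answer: $- \frac{3959}{2} - 2 \sqrt{701} \approx -2032.5$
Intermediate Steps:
$B = - \frac{3959}{2}$ ($B = \left(- \frac{1}{2}\right) 3959 = - \frac{3959}{2} \approx -1979.5$)
$B - p{\left(52,10 \right)} = - \frac{3959}{2} - \sqrt{52^{2} + 10^{2}} = - \frac{3959}{2} - \sqrt{2704 + 100} = - \frac{3959}{2} - \sqrt{2804} = - \frac{3959}{2} - 2 \sqrt{701}$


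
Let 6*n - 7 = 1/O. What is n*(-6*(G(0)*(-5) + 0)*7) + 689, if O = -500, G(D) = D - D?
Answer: 689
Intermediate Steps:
G(D) = 0
n = 3499/3000 (n = 7/6 + (⅙)/(-500) = 7/6 + (⅙)*(-1/500) = 7/6 - 1/3000 = 3499/3000 ≈ 1.1663)
n*(-6*(G(0)*(-5) + 0)*7) + 689 = 3499*(-6*(0*(-5) + 0)*7)/3000 + 689 = 3499*(-6*(0 + 0)*7)/3000 + 689 = 3499*(-6*0*7)/3000 + 689 = 3499*(0*7)/3000 + 689 = (3499/3000)*0 + 689 = 0 + 689 = 689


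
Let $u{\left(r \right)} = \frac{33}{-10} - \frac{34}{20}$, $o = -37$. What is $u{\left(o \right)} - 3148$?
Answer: $-3153$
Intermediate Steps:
$u{\left(r \right)} = -5$ ($u{\left(r \right)} = 33 \left(- \frac{1}{10}\right) - \frac{17}{10} = - \frac{33}{10} - \frac{17}{10} = -5$)
$u{\left(o \right)} - 3148 = -5 - 3148 = -3153$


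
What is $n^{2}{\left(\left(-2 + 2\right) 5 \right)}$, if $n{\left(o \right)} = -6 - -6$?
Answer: $0$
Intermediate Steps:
$n{\left(o \right)} = 0$ ($n{\left(o \right)} = -6 + 6 = 0$)
$n^{2}{\left(\left(-2 + 2\right) 5 \right)} = 0^{2} = 0$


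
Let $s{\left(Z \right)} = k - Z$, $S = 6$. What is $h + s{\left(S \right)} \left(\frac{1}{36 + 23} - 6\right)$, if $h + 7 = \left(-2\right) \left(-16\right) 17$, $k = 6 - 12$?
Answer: $\frac{35919}{59} \approx 608.8$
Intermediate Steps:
$k = -6$ ($k = 6 - 12 = -6$)
$s{\left(Z \right)} = -6 - Z$
$h = 537$ ($h = -7 + \left(-2\right) \left(-16\right) 17 = -7 + 32 \cdot 17 = -7 + 544 = 537$)
$h + s{\left(S \right)} \left(\frac{1}{36 + 23} - 6\right) = 537 + \left(-6 - 6\right) \left(\frac{1}{36 + 23} - 6\right) = 537 + \left(-6 - 6\right) \left(\frac{1}{59} - 6\right) = 537 - 12 \left(\frac{1}{59} - 6\right) = 537 - - \frac{4236}{59} = 537 + \frac{4236}{59} = \frac{35919}{59}$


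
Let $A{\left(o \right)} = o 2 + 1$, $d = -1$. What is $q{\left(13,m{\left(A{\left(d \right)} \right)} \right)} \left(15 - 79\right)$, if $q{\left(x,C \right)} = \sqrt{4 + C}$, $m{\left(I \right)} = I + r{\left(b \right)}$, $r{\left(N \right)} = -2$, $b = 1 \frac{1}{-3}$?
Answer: $-64$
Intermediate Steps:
$A{\left(o \right)} = 1 + 2 o$ ($A{\left(o \right)} = 2 o + 1 = 1 + 2 o$)
$b = - \frac{1}{3}$ ($b = 1 \left(- \frac{1}{3}\right) = - \frac{1}{3} \approx -0.33333$)
$m{\left(I \right)} = -2 + I$ ($m{\left(I \right)} = I - 2 = -2 + I$)
$q{\left(13,m{\left(A{\left(d \right)} \right)} \right)} \left(15 - 79\right) = \sqrt{4 + \left(-2 + \left(1 + 2 \left(-1\right)\right)\right)} \left(15 - 79\right) = \sqrt{4 + \left(-2 + \left(1 - 2\right)\right)} \left(-64\right) = \sqrt{4 - 3} \left(-64\right) = \sqrt{1} \left(-64\right) = 1 \left(-64\right) = -64$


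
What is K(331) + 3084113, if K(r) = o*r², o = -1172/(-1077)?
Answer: 3449995193/1077 ≈ 3.2033e+6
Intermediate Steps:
o = 1172/1077 (o = -1172*(-1/1077) = 1172/1077 ≈ 1.0882)
K(r) = 1172*r²/1077
K(331) + 3084113 = (1172/1077)*331² + 3084113 = (1172/1077)*109561 + 3084113 = 128405492/1077 + 3084113 = 3449995193/1077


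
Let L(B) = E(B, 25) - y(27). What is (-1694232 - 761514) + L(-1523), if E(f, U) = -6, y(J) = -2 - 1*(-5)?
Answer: -2455755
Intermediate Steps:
y(J) = 3 (y(J) = -2 + 5 = 3)
L(B) = -9 (L(B) = -6 - 1*3 = -6 - 3 = -9)
(-1694232 - 761514) + L(-1523) = (-1694232 - 761514) - 9 = -2455746 - 9 = -2455755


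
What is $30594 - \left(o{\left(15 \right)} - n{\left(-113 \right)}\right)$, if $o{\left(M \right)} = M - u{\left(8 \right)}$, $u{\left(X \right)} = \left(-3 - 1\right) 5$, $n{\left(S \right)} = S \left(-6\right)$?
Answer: $31237$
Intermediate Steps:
$n{\left(S \right)} = - 6 S$
$u{\left(X \right)} = -20$ ($u{\left(X \right)} = \left(-4\right) 5 = -20$)
$o{\left(M \right)} = 20 + M$ ($o{\left(M \right)} = M - -20 = M + 20 = 20 + M$)
$30594 - \left(o{\left(15 \right)} - n{\left(-113 \right)}\right) = 30594 - \left(\left(20 + 15\right) - \left(-6\right) \left(-113\right)\right) = 30594 - \left(35 - 678\right) = 30594 - -643 = 30594 + 643 = 31237$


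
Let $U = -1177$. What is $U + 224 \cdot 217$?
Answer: $47431$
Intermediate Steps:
$U + 224 \cdot 217 = -1177 + 224 \cdot 217 = -1177 + 48608 = 47431$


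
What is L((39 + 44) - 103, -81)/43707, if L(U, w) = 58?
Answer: 58/43707 ≈ 0.0013270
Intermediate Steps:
L((39 + 44) - 103, -81)/43707 = 58/43707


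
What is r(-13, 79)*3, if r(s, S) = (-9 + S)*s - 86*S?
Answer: -23112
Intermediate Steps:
r(s, S) = -86*S + s*(-9 + S) (r(s, S) = s*(-9 + S) - 86*S = -86*S + s*(-9 + S))
r(-13, 79)*3 = (-86*79 - 9*(-13) + 79*(-13))*3 = (-6794 + 117 - 1027)*3 = -7704*3 = -23112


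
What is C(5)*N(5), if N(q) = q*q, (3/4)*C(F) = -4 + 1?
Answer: -100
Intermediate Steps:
C(F) = -4 (C(F) = 4*(-4 + 1)/3 = (4/3)*(-3) = -4)
N(q) = q**2
C(5)*N(5) = -4*5**2 = -4*25 = -100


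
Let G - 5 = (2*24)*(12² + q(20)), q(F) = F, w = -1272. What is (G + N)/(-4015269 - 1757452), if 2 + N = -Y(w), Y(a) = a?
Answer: -9147/5772721 ≈ -0.0015845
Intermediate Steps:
G = 7877 (G = 5 + (2*24)*(12² + 20) = 5 + 48*(144 + 20) = 5 + 48*164 = 5 + 7872 = 7877)
N = 1270 (N = -2 - 1*(-1272) = -2 + 1272 = 1270)
(G + N)/(-4015269 - 1757452) = (7877 + 1270)/(-4015269 - 1757452) = 9147/(-5772721) = 9147*(-1/5772721) = -9147/5772721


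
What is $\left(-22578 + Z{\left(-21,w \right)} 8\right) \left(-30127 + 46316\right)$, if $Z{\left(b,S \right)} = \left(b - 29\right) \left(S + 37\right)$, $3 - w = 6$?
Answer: $-585685642$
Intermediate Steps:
$w = -3$ ($w = 3 - 6 = -3$)
$Z{\left(b,S \right)} = \left(-29 + b\right) \left(37 + S\right)$
$\left(-22578 + Z{\left(-21,w \right)} 8\right) \left(-30127 + 46316\right) = \left(-22578 + \left(-1073 - -87 + 37 \left(-21\right) - -63\right) 8\right) \left(-30127 + 46316\right) = \left(-22578 + \left(-1073 + 87 - 777 + 63\right) 8\right) 16189 = \left(-22578 - 13600\right) 16189 = \left(-36178\right) 16189 = -585685642$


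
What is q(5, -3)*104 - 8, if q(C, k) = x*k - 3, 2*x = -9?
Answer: 1084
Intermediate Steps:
x = -9/2 (x = (1/2)*(-9) = -9/2 ≈ -4.5000)
q(C, k) = -3 - 9*k/2 (q(C, k) = -9*k/2 - 3 = -3 - 9*k/2)
q(5, -3)*104 - 8 = (-3 - 9/2*(-3))*104 - 8 = (-3 + 27/2)*104 - 8 = (21/2)*104 - 8 = 1092 - 8 = 1084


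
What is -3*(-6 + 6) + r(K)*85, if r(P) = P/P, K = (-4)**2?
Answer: 85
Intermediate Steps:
K = 16
r(P) = 1
-3*(-6 + 6) + r(K)*85 = -3*(-6 + 6) + 1*85 = -3*0 + 85 = 0 + 85 = 85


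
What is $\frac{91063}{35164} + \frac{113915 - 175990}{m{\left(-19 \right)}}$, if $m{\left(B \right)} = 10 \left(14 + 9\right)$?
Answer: $- \frac{216186081}{808772} \approx -267.3$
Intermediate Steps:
$m{\left(B \right)} = 230$ ($m{\left(B \right)} = 10 \cdot 23 = 230$)
$\frac{91063}{35164} + \frac{113915 - 175990}{m{\left(-19 \right)}} = \frac{91063}{35164} + \frac{113915 - 175990}{230} = 91063 \cdot \frac{1}{35164} + \left(113915 - 175990\right) \frac{1}{230} = \frac{91063}{35164} - \frac{12415}{46} = - \frac{216186081}{808772}$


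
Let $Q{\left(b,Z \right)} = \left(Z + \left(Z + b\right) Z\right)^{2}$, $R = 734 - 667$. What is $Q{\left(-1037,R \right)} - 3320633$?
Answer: $4211675296$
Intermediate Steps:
$R = 67$
$Q{\left(b,Z \right)} = \left(Z + Z \left(Z + b\right)\right)^{2}$
$Q{\left(-1037,R \right)} - 3320633 = 67^{2} \left(1 + 67 - 1037\right)^{2} - 3320633 = 4489 \left(-969\right)^{2} - 3320633 = 4489 \cdot 938961 - 3320633 = 4214995929 - 3320633 = 4211675296$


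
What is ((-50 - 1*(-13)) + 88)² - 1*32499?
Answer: -29898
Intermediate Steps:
((-50 - 1*(-13)) + 88)² - 1*32499 = ((-50 + 13) + 88)² - 32499 = (-37 + 88)² - 32499 = 51² - 32499 = 2601 - 32499 = -29898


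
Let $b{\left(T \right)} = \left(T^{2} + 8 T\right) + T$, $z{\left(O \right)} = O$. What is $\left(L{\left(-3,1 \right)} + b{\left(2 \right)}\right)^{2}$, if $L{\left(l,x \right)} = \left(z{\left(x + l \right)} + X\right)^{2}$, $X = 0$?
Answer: $676$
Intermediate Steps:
$L{\left(l,x \right)} = \left(l + x\right)^{2}$ ($L{\left(l,x \right)} = \left(\left(x + l\right) + 0\right)^{2} = \left(\left(l + x\right) + 0\right)^{2} = \left(l + x\right)^{2}$)
$b{\left(T \right)} = T^{2} + 9 T$
$\left(L{\left(-3,1 \right)} + b{\left(2 \right)}\right)^{2} = \left(\left(-3 + 1\right)^{2} + 2 \left(9 + 2\right)\right)^{2} = \left(\left(-2\right)^{2} + 2 \cdot 11\right)^{2} = \left(4 + 22\right)^{2} = 26^{2} = 676$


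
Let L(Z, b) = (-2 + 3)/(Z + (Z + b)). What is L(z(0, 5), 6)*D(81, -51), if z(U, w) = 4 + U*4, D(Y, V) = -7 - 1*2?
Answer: -9/14 ≈ -0.64286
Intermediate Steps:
D(Y, V) = -9 (D(Y, V) = -7 - 2 = -9)
z(U, w) = 4 + 4*U
L(Z, b) = 1/(b + 2*Z)
L(z(0, 5), 6)*D(81, -51) = -9/(6 + 2*(4 + 4*0)) = -9/(6 + 2*(4 + 0)) = -9/(6 + 2*4) = -9/(6 + 8) = -9/14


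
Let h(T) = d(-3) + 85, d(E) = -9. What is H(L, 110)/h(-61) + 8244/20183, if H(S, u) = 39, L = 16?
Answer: 1413681/1533908 ≈ 0.92162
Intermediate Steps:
h(T) = 76 (h(T) = -9 + 85 = 76)
H(L, 110)/h(-61) + 8244/20183 = 39/76 + 8244/20183 = 1413681/1533908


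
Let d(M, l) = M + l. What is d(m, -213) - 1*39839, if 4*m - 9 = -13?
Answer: -40053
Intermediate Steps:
m = -1 (m = 9/4 + (¼)*(-13) = 9/4 - 13/4 = -1)
d(m, -213) - 1*39839 = (-1 - 213) - 1*39839 = -214 - 39839 = -40053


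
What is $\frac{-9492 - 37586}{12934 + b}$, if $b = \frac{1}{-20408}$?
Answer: $- \frac{960767824}{263957071} \approx -3.6399$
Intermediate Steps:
$b = - \frac{1}{20408} \approx -4.9 \cdot 10^{-5}$
$\frac{-9492 - 37586}{12934 + b} = \frac{-9492 - 37586}{12934 - \frac{1}{20408}} = - \frac{47078}{\frac{263957071}{20408}} = \left(-47078\right) \frac{20408}{263957071} = - \frac{960767824}{263957071}$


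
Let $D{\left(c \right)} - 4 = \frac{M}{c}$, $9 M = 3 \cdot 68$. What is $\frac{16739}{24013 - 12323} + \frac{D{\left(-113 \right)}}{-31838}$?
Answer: $\frac{90325171439}{63085564290} \approx 1.4318$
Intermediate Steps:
$M = \frac{68}{3}$ ($M = \frac{3 \cdot 68}{9} = \frac{1}{9} \cdot 204 = \frac{68}{3} \approx 22.667$)
$D{\left(c \right)} = 4 + \frac{68}{3 c}$
$\frac{16739}{24013 - 12323} + \frac{D{\left(-113 \right)}}{-31838} = \frac{16739}{24013 - 12323} + \frac{4 + \frac{68}{3 \left(-113\right)}}{-31838} = \frac{16739}{11690} + \left(4 + \frac{68}{3} \left(- \frac{1}{113}\right)\right) \left(- \frac{1}{31838}\right) = 16739 \cdot \frac{1}{11690} + \left(4 - \frac{68}{339}\right) \left(- \frac{1}{31838}\right) = \frac{16739}{11690} + \frac{1288}{339} \left(- \frac{1}{31838}\right) = \frac{16739}{11690} - \frac{644}{5396541} = \frac{90325171439}{63085564290}$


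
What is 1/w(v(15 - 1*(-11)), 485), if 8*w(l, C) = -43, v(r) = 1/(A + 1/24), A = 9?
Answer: -8/43 ≈ -0.18605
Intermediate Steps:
v(r) = 24/217 (v(r) = 1/(9 + 1/24) = 1/(217/24) = 24/217)
w(l, C) = -43/8 (w(l, C) = (⅛)*(-43) = -43/8)
1/w(v(15 - 1*(-11)), 485) = 1/(-43/8) = -8/43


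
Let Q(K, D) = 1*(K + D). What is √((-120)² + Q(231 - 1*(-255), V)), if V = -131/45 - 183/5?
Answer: 2*√835115/15 ≈ 121.85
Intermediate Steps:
V = -1778/45 (V = -131*1/45 - 183*⅕ = -131/45 - 183/5 = -1778/45 ≈ -39.511)
Q(K, D) = D + K (Q(K, D) = 1*(D + K) = D + K)
√((-120)² + Q(231 - 1*(-255), V)) = √((-120)² + (-1778/45 + (231 - 1*(-255)))) = √(14400 + (-1778/45 + (231 + 255))) = √(14400 + (-1778/45 + 486)) = √(14400 + 20092/45) = √(668092/45) = 2*√835115/15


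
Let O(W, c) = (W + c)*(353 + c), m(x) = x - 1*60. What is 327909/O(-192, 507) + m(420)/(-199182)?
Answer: 3623113691/2997689100 ≈ 1.2086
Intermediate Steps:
m(x) = -60 + x (m(x) = x - 60 = -60 + x)
O(W, c) = (353 + c)*(W + c)
327909/O(-192, 507) + m(420)/(-199182) = 327909/(507² + 353*(-192) + 353*507 - 192*507) + (-60 + 420)/(-199182) = 327909/(257049 - 67776 + 178971 - 97344) + 360*(-1/199182) = 327909/270900 - 60/33197 = 327909*(1/270900) - 60/33197 = 109303/90300 - 60/33197 = 3623113691/2997689100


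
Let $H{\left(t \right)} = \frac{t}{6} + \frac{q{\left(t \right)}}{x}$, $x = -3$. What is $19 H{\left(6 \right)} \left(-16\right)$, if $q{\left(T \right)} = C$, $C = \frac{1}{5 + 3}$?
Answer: $- \frac{874}{3} \approx -291.33$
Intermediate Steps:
$C = \frac{1}{8} \approx 0.125$
$q{\left(T \right)} = \frac{1}{8}$
$H{\left(t \right)} = - \frac{1}{24} + \frac{t}{6}$ ($H{\left(t \right)} = \frac{t}{6} + \frac{1}{8 \left(-3\right)} = t \frac{1}{6} + \frac{1}{8} \left(- \frac{1}{3}\right) = \frac{t}{6} - \frac{1}{24} = - \frac{1}{24} + \frac{t}{6}$)
$19 H{\left(6 \right)} \left(-16\right) = 19 \left(- \frac{1}{24} + \frac{1}{6} \cdot 6\right) \left(-16\right) = 19 \left(- \frac{1}{24} + 1\right) \left(-16\right) = 19 \cdot \frac{23}{24} \left(-16\right) = \frac{437}{24} \left(-16\right) = - \frac{874}{3}$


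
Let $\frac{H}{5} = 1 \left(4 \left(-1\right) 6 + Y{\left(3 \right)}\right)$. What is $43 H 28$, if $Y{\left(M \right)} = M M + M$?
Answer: $-72240$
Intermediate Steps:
$Y{\left(M \right)} = M + M^{2}$ ($Y{\left(M \right)} = M^{2} + M = M + M^{2}$)
$H = -60$ ($H = 5 \cdot 1 \left(4 \left(-1\right) 6 + 3 \left(1 + 3\right)\right) = 5 \cdot 1 \left(\left(-4\right) 6 + 3 \cdot 4\right) = 5 \cdot 1 \left(-24 + 12\right) = 5 \cdot 1 \left(-12\right) = 5 \left(-12\right) = -60$)
$43 H 28 = 43 \left(-60\right) 28 = \left(-2580\right) 28 = -72240$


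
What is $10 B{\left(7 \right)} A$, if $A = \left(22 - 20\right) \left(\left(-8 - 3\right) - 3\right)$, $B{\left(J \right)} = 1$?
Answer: $-280$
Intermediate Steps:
$A = -28$ ($A = 2 \left(-11 - 3\right) = 2 \left(-14\right) = -28$)
$10 B{\left(7 \right)} A = 10 \cdot 1 \left(-28\right) = 10 \left(-28\right) = -280$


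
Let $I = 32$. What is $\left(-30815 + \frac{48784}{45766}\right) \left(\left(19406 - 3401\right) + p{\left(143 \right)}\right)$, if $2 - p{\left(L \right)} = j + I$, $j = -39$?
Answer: $- \frac{11291715661542}{22883} \approx -4.9345 \cdot 10^{8}$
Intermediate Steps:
$p{\left(L \right)} = 9$ ($p{\left(L \right)} = 2 - \left(-39 + 32\right) = 2 - -7 = 2 + 7 = 9$)
$\left(-30815 + \frac{48784}{45766}\right) \left(\left(19406 - 3401\right) + p{\left(143 \right)}\right) = \left(-30815 + \frac{48784}{45766}\right) \left(\left(19406 - 3401\right) + 9\right) = \left(-30815 + 48784 \cdot \frac{1}{45766}\right) \left(16005 + 9\right) = \left(-30815 + \frac{24392}{22883}\right) 16014 = \left(- \frac{705115253}{22883}\right) 16014 = - \frac{11291715661542}{22883}$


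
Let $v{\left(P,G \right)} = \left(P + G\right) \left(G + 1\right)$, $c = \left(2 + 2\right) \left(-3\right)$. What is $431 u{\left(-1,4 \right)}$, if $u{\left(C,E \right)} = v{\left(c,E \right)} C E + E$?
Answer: $70684$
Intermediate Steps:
$c = -12$ ($c = 4 \left(-3\right) = -12$)
$v{\left(P,G \right)} = \left(1 + G\right) \left(G + P\right)$ ($v{\left(P,G \right)} = \left(G + P\right) \left(1 + G\right) = \left(1 + G\right) \left(G + P\right)$)
$u{\left(C,E \right)} = E + C E \left(-12 + E^{2} - 11 E\right)$ ($u{\left(C,E \right)} = \left(E - 12 + E^{2} + E \left(-12\right)\right) C E + E = \left(E - 12 + E^{2} - 12 E\right) C E + E = \left(-12 + E^{2} - 11 E\right) C E + E = C \left(-12 + E^{2} - 11 E\right) E + E = C E \left(-12 + E^{2} - 11 E\right) + E = E + C E \left(-12 + E^{2} - 11 E\right)$)
$431 u{\left(-1,4 \right)} = 431 \cdot 4 \left(1 - \left(-12 + 4^{2} - 44\right)\right) = 431 \cdot 4 \left(1 - \left(-12 + 16 - 44\right)\right) = 431 \cdot 4 \left(1 - -40\right) = 431 \cdot 4 \left(1 + 40\right) = 431 \cdot 4 \cdot 41 = 431 \cdot 164 = 70684$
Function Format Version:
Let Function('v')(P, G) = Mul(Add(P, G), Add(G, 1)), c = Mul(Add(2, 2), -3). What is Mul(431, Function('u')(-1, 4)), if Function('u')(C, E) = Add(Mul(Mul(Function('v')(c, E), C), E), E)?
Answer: 70684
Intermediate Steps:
c = -12 (c = Mul(4, -3) = -12)
Function('v')(P, G) = Mul(Add(1, G), Add(G, P)) (Function('v')(P, G) = Mul(Add(G, P), Add(1, G)) = Mul(Add(1, G), Add(G, P)))
Function('u')(C, E) = Add(E, Mul(C, E, Add(-12, Pow(E, 2), Mul(-11, E)))) (Function('u')(C, E) = Add(Mul(Mul(Add(E, -12, Pow(E, 2), Mul(E, -12)), C), E), E) = Add(Mul(Mul(Add(E, -12, Pow(E, 2), Mul(-12, E)), C), E), E) = Add(Mul(Mul(Add(-12, Pow(E, 2), Mul(-11, E)), C), E), E) = Add(Mul(Mul(C, Add(-12, Pow(E, 2), Mul(-11, E))), E), E) = Add(Mul(C, E, Add(-12, Pow(E, 2), Mul(-11, E))), E) = Add(E, Mul(C, E, Add(-12, Pow(E, 2), Mul(-11, E)))))
Mul(431, Function('u')(-1, 4)) = Mul(431, Mul(4, Add(1, Mul(-1, Add(-12, Pow(4, 2), Mul(-11, 4)))))) = Mul(431, Mul(4, Add(1, Mul(-1, Add(-12, 16, -44))))) = Mul(431, Mul(4, Add(1, Mul(-1, -40)))) = Mul(431, Mul(4, Add(1, 40))) = Mul(431, Mul(4, 41)) = Mul(431, 164) = 70684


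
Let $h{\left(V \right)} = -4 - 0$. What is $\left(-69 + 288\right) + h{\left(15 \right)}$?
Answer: $215$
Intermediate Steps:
$h{\left(V \right)} = -4$ ($h{\left(V \right)} = -4 + 0 = -4$)
$\left(-69 + 288\right) + h{\left(15 \right)} = \left(-69 + 288\right) - 4 = 219 - 4 = 215$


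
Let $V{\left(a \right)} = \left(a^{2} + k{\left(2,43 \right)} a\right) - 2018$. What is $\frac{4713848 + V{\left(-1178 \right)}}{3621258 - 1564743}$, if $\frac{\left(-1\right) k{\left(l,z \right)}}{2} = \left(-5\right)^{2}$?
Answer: $\frac{6158414}{2056515} \approx 2.9946$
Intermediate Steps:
$k{\left(l,z \right)} = -50$ ($k{\left(l,z \right)} = - 2 \left(-5\right)^{2} = \left(-2\right) 25 = -50$)
$V{\left(a \right)} = -2018 + a^{2} - 50 a$ ($V{\left(a \right)} = \left(a^{2} - 50 a\right) - 2018 = -2018 + a^{2} - 50 a$)
$\frac{4713848 + V{\left(-1178 \right)}}{3621258 - 1564743} = \frac{4713848 - \left(-56882 - 1387684\right)}{3621258 - 1564743} = \frac{4713848 + \left(-2018 + 1387684 + 58900\right)}{2056515} = \left(4713848 + 1444566\right) \frac{1}{2056515} = 6158414 \cdot \frac{1}{2056515} = \frac{6158414}{2056515}$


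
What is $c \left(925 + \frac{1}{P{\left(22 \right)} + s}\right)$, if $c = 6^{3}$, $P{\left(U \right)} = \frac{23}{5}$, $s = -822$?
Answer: $\frac{816581520}{4087} \approx 1.998 \cdot 10^{5}$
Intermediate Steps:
$P{\left(U \right)} = \frac{23}{5}$ ($P{\left(U \right)} = 23 \cdot \frac{1}{5} = \frac{23}{5}$)
$c = 216$
$c \left(925 + \frac{1}{P{\left(22 \right)} + s}\right) = 216 \left(925 + \frac{1}{\frac{23}{5} - 822}\right) = 216 \left(925 + \frac{1}{- \frac{4087}{5}}\right) = 216 \left(925 - \frac{5}{4087}\right) = 216 \cdot \frac{3780470}{4087} = \frac{816581520}{4087}$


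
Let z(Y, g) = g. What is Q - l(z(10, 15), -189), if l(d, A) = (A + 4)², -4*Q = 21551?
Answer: -158451/4 ≈ -39613.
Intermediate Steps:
Q = -21551/4 (Q = -¼*21551 = -21551/4 ≈ -5387.8)
l(d, A) = (4 + A)²
Q - l(z(10, 15), -189) = -21551/4 - (4 - 189)² = -21551/4 - 1*(-185)² = -21551/4 - 1*34225 = -21551/4 - 34225 = -158451/4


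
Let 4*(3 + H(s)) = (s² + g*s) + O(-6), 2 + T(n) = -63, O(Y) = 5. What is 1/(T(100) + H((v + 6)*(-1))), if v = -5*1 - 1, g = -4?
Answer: -4/267 ≈ -0.014981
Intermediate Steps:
T(n) = -65 (T(n) = -2 - 63 = -65)
v = -6 (v = -5 - 1 = -6)
H(s) = -7/4 - s + s²/4 (H(s) = -3 + ((s² - 4*s) + 5)/4 = -3 + (5 + s² - 4*s)/4 = -3 + (5/4 - s + s²/4) = -7/4 - s + s²/4)
1/(T(100) + H((v + 6)*(-1))) = 1/(-65 + (-7/4 - (-6 + 6)*(-1) + ((-6 + 6)*(-1))²/4)) = 1/(-65 + (-7/4 - 0*(-1) + (0*(-1))²/4)) = 1/(-65 + (-7/4 - 1*0 + (¼)*0²)) = 1/(-65 + (-7/4 + 0 + (¼)*0)) = 1/(-65 + (-7/4 + 0 + 0)) = 1/(-65 - 7/4) = 1/(-267/4) = -4/267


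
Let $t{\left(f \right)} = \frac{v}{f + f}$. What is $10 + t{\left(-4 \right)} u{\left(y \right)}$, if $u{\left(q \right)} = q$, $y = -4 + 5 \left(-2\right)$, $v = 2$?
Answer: $\frac{27}{2} \approx 13.5$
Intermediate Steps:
$t{\left(f \right)} = \frac{1}{f}$ ($t{\left(f \right)} = \frac{2}{f + f} = \frac{2}{2 f} = 2 \frac{1}{2 f} = \frac{1}{f}$)
$y = -14$ ($y = -4 - 10 = -14$)
$10 + t{\left(-4 \right)} u{\left(y \right)} = 10 + \frac{1}{-4} \left(-14\right) = 10 - - \frac{7}{2} = 10 + \frac{7}{2} = \frac{27}{2}$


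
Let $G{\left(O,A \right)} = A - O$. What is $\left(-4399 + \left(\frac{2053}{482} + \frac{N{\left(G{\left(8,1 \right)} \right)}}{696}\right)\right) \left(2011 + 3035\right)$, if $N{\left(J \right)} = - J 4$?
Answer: $- \frac{5344333672}{241} \approx -2.2176 \cdot 10^{7}$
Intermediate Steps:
$N{\left(J \right)} = - 4 J$
$\left(-4399 + \left(\frac{2053}{482} + \frac{N{\left(G{\left(8,1 \right)} \right)}}{696}\right)\right) \left(2011 + 3035\right) = \left(-4399 + \left(\frac{2053}{482} + \frac{\left(-4\right) \left(1 - 8\right)}{696}\right)\right) \left(2011 + 3035\right) = \left(-4399 + \left(2053 \cdot \frac{1}{482} + - 4 \left(1 - 8\right) \frac{1}{696}\right)\right) 5046 = \left(-4399 + \left(\frac{2053}{482} + \left(-4\right) \left(-7\right) \frac{1}{696}\right)\right) 5046 = \left(-4399 + \left(\frac{2053}{482} + 28 \cdot \frac{1}{696}\right)\right) 5046 = \left(-4399 + \left(\frac{2053}{482} + \frac{7}{174}\right)\right) 5046 = \left(-4399 + \frac{90149}{20967}\right) 5046 = \left(- \frac{92143684}{20967}\right) 5046 = - \frac{5344333672}{241}$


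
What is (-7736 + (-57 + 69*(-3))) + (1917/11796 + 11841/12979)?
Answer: -408212571607/51033428 ≈ -7998.9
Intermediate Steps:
(-7736 + (-57 + 69*(-3))) + (1917/11796 + 11841/12979) = (-7736 + (-57 - 207)) + (1917*(1/11796) + 11841*(1/12979)) = (-7736 - 264) + (639/3932 + 11841/12979) = -8000 + 54852393/51033428 = -408212571607/51033428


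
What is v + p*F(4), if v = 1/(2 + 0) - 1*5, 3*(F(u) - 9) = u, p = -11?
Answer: -709/6 ≈ -118.17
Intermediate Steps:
F(u) = 9 + u/3
v = -9/2 (v = 1/2 - 5 = ½ - 5 = -9/2 ≈ -4.5000)
v + p*F(4) = -9/2 - 11*(9 + (⅓)*4) = -9/2 - 11*(9 + 4/3) = -9/2 - 11*31/3 = -9/2 - 341/3 = -709/6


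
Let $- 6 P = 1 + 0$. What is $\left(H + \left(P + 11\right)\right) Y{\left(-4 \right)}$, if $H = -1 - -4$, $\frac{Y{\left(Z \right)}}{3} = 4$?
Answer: $166$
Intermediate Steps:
$P = - \frac{1}{6}$ ($P = - \frac{1 + 0}{6} = \left(- \frac{1}{6}\right) 1 = - \frac{1}{6} \approx -0.16667$)
$Y{\left(Z \right)} = 12$ ($Y{\left(Z \right)} = 3 \cdot 4 = 12$)
$H = 3$ ($H = -1 + 4 = 3$)
$\left(H + \left(P + 11\right)\right) Y{\left(-4 \right)} = \left(3 + \left(- \frac{1}{6} + 11\right)\right) 12 = \left(3 + \frac{65}{6}\right) 12 = \frac{83}{6} \cdot 12 = 166$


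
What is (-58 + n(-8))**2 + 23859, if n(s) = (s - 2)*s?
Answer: 24343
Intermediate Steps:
n(s) = s*(-2 + s) (n(s) = (-2 + s)*s = s*(-2 + s))
(-58 + n(-8))**2 + 23859 = (-58 - 8*(-2 - 8))**2 + 23859 = (-58 - 8*(-10))**2 + 23859 = (-58 + 80)**2 + 23859 = 22**2 + 23859 = 484 + 23859 = 24343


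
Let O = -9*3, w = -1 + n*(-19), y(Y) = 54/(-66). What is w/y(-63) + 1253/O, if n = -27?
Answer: -18149/27 ≈ -672.19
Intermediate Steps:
y(Y) = -9/11 (y(Y) = 54*(-1/66) = -9/11)
w = 512 (w = -1 - 27*(-19) = -1 + 513 = 512)
O = -27
w/y(-63) + 1253/O = 512/(-9/11) + 1253/(-27) = 512*(-11/9) + 1253*(-1/27) = -5632/9 - 1253/27 = -18149/27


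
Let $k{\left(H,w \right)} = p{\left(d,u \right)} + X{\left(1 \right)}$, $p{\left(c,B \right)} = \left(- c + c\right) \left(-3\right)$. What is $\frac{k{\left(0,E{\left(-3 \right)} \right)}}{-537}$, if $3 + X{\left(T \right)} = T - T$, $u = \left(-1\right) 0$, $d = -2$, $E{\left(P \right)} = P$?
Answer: $\frac{1}{179} \approx 0.0055866$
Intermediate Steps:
$u = 0$
$X{\left(T \right)} = -3$ ($X{\left(T \right)} = -3 + \left(T - T\right) = -3 + 0 = -3$)
$p{\left(c,B \right)} = 0$ ($p{\left(c,B \right)} = 0 \left(-3\right) = 0$)
$k{\left(H,w \right)} = -3$ ($k{\left(H,w \right)} = 0 - 3 = -3$)
$\frac{k{\left(0,E{\left(-3 \right)} \right)}}{-537} = - \frac{3}{-537} = \left(-3\right) \left(- \frac{1}{537}\right) = \frac{1}{179}$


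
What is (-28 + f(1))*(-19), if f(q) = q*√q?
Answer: 513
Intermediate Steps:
f(q) = q^(3/2)
(-28 + f(1))*(-19) = (-28 + 1^(3/2))*(-19) = (-28 + 1)*(-19) = -27*(-19) = 513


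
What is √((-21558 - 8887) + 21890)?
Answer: I*√8555 ≈ 92.493*I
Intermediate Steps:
√((-21558 - 8887) + 21890) = √(-30445 + 21890) = √(-8555) = I*√8555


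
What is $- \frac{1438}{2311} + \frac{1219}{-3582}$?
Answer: $- \frac{7968025}{8278002} \approx -0.96255$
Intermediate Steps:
$- \frac{1438}{2311} + \frac{1219}{-3582} = \left(-1438\right) \frac{1}{2311} + 1219 \left(- \frac{1}{3582}\right) = - \frac{1438}{2311} - \frac{1219}{3582} = - \frac{7968025}{8278002}$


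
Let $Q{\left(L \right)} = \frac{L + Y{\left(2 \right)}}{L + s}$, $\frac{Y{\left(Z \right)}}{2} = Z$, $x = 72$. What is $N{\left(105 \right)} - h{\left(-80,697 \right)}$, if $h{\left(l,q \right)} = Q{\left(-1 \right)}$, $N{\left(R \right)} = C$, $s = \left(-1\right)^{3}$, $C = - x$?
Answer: $- \frac{141}{2} \approx -70.5$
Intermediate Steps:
$Y{\left(Z \right)} = 2 Z$
$C = -72$ ($C = \left(-1\right) 72 = -72$)
$s = -1$
$N{\left(R \right)} = -72$
$Q{\left(L \right)} = \frac{4 + L}{-1 + L}$ ($Q{\left(L \right)} = \frac{L + 2 \cdot 2}{L - 1} = \frac{L + 4}{-1 + L} = \frac{4 + L}{-1 + L}$)
$h{\left(l,q \right)} = - \frac{3}{2}$ ($h{\left(l,q \right)} = \frac{4 - 1}{-1 - 1} = \frac{1}{-2} \cdot 3 = \left(- \frac{1}{2}\right) 3 = - \frac{3}{2}$)
$N{\left(105 \right)} - h{\left(-80,697 \right)} = -72 - - \frac{3}{2} = -72 + \frac{3}{2} = - \frac{141}{2}$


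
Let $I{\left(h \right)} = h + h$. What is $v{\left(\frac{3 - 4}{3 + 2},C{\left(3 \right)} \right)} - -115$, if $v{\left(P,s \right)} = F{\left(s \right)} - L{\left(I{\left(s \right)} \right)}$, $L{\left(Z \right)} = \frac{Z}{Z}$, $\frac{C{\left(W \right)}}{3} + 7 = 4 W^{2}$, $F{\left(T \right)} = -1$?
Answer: $113$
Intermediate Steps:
$I{\left(h \right)} = 2 h$
$C{\left(W \right)} = -21 + 12 W^{2}$ ($C{\left(W \right)} = -21 + 3 \cdot 4 W^{2} = -21 + 12 W^{2}$)
$L{\left(Z \right)} = 1$
$v{\left(P,s \right)} = -2$ ($v{\left(P,s \right)} = -1 - 1 = -2$)
$v{\left(\frac{3 - 4}{3 + 2},C{\left(3 \right)} \right)} - -115 = -2 - -115 = -2 + 115 = 113$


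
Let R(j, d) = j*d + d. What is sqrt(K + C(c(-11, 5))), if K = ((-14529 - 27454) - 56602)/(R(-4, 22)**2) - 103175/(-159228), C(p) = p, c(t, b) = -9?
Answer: I*sqrt(73342747721)/48653 ≈ 5.5663*I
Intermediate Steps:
R(j, d) = d + d*j (R(j, d) = d*j + d = d + d*j)
K = -11765480/535183 (K = ((-14529 - 27454) - 56602)/((22*(1 - 4))**2) - 103175/(-159228) = (-41983 - 56602)/((22*(-3))**2) - 103175*(-1/159228) = -98585/((-66)**2) + 103175/159228 = -98585/4356 + 103175/159228 = -11765480/535183 ≈ -21.984)
sqrt(K + C(c(-11, 5))) = sqrt(-11765480/535183 - 9) = sqrt(-16582127/535183) = I*sqrt(73342747721)/48653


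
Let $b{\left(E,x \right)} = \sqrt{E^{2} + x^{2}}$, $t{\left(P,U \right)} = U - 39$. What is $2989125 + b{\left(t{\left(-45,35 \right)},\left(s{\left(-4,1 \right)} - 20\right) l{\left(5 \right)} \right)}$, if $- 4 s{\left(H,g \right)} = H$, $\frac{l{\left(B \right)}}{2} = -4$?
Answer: $2989125 + 68 \sqrt{5} \approx 2.9893 \cdot 10^{6}$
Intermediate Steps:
$t{\left(P,U \right)} = -39 + U$
$l{\left(B \right)} = -8$ ($l{\left(B \right)} = 2 \left(-4\right) = -8$)
$s{\left(H,g \right)} = - \frac{H}{4}$
$2989125 + b{\left(t{\left(-45,35 \right)},\left(s{\left(-4,1 \right)} - 20\right) l{\left(5 \right)} \right)} = 2989125 + \sqrt{\left(-39 + 35\right)^{2} + \left(\left(\left(- \frac{1}{4}\right) \left(-4\right) - 20\right) \left(-8\right)\right)^{2}} = 2989125 + \sqrt{\left(-4\right)^{2} + \left(\left(1 - 20\right) \left(-8\right)\right)^{2}} = 2989125 + \sqrt{16 + \left(\left(-19\right) \left(-8\right)\right)^{2}} = 2989125 + \sqrt{16 + 152^{2}} = 2989125 + \sqrt{16 + 23104} = 2989125 + \sqrt{23120} = 2989125 + 68 \sqrt{5}$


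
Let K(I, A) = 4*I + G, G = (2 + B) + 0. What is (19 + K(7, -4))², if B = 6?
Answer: 3025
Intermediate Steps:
G = 8 (G = (2 + 6) + 0 = 8 + 0 = 8)
K(I, A) = 8 + 4*I (K(I, A) = 4*I + 8 = 8 + 4*I)
(19 + K(7, -4))² = (19 + (8 + 4*7))² = (19 + (8 + 28))² = (19 + 36)² = 55² = 3025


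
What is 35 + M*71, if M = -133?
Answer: -9408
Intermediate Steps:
35 + M*71 = 35 - 133*71 = 35 - 9443 = -9408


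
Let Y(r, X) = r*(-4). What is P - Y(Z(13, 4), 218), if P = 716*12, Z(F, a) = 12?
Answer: 8640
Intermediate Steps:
P = 8592
Y(r, X) = -4*r
P - Y(Z(13, 4), 218) = 8592 - (-4)*12 = 8592 - 1*(-48) = 8592 + 48 = 8640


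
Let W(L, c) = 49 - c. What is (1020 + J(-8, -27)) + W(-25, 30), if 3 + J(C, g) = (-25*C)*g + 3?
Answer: -4361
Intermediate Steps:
J(C, g) = -25*C*g (J(C, g) = -3 + ((-25*C)*g + 3) = -3 + (-25*C*g + 3) = -3 + (3 - 25*C*g) = -25*C*g)
(1020 + J(-8, -27)) + W(-25, 30) = (1020 - 25*(-8)*(-27)) + (49 - 1*30) = (1020 - 5400) + (49 - 30) = -4380 + 19 = -4361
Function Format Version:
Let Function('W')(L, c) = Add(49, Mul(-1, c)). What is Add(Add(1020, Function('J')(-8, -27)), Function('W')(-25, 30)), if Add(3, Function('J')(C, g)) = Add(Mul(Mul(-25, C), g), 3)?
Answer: -4361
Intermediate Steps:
Function('J')(C, g) = Mul(-25, C, g) (Function('J')(C, g) = Add(-3, Add(Mul(Mul(-25, C), g), 3)) = Add(-3, Add(Mul(-25, C, g), 3)) = Add(-3, Add(3, Mul(-25, C, g))) = Mul(-25, C, g))
Add(Add(1020, Function('J')(-8, -27)), Function('W')(-25, 30)) = Add(Add(1020, Mul(-25, -8, -27)), Add(49, Mul(-1, 30))) = Add(Add(1020, -5400), Add(49, -30)) = Add(-4380, 19) = -4361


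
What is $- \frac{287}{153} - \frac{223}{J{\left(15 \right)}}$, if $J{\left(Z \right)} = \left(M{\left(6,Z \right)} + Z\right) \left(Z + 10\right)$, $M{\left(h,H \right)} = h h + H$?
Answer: $- \frac{169223}{84150} \approx -2.011$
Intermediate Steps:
$M{\left(h,H \right)} = H + h^{2}$ ($M{\left(h,H \right)} = h^{2} + H = H + h^{2}$)
$J{\left(Z \right)} = \left(10 + Z\right) \left(36 + 2 Z\right)$ ($J{\left(Z \right)} = \left(\left(Z + 6^{2}\right) + Z\right) \left(Z + 10\right) = \left(\left(Z + 36\right) + Z\right) \left(10 + Z\right) = \left(\left(36 + Z\right) + Z\right) \left(10 + Z\right) = \left(36 + 2 Z\right) \left(10 + Z\right) = \left(10 + Z\right) \left(36 + 2 Z\right)$)
$- \frac{287}{153} - \frac{223}{J{\left(15 \right)}} = - \frac{287}{153} - \frac{223}{360 + 2 \cdot 15^{2} + 56 \cdot 15} = \left(-287\right) \frac{1}{153} - \frac{223}{360 + 2 \cdot 225 + 840} = - \frac{287}{153} - \frac{223}{360 + 450 + 840} = - \frac{287}{153} - \frac{223}{1650} = - \frac{169223}{84150}$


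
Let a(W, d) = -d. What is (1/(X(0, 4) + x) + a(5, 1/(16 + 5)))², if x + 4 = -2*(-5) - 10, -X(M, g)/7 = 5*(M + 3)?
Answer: 16900/5239521 ≈ 0.0032255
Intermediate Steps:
X(M, g) = -105 - 35*M (X(M, g) = -35*(M + 3) = -35*(3 + M) = -7*(15 + 5*M) = -105 - 35*M)
x = -4 (x = -4 + (-2*(-5) - 10) = -4 + (10 - 10) = -4 + 0 = -4)
(1/(X(0, 4) + x) + a(5, 1/(16 + 5)))² = (1/((-105 - 35*0) - 4) - 1/(16 + 5))² = (1/((-105 + 0) - 4) - 1/21)² = (1/(-105 - 4) - 1*1/21)² = (1/(-109) - 1/21)² = (-1/109 - 1/21)² = (-130/2289)² = 16900/5239521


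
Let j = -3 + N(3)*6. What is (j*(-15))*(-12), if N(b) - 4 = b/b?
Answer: 4860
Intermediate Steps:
N(b) = 5 (N(b) = 4 + b/b = 4 + 1 = 5)
j = 27 (j = -3 + 5*6 = -3 + 30 = 27)
(j*(-15))*(-12) = (27*(-15))*(-12) = -405*(-12) = 4860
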